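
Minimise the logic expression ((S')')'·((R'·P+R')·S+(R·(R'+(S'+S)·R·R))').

S'·R'

((S')')'·((R'·P+R')·S+(R·(R'+(S'+S)·R·R))')
= ((S')')'·((R'·P+R')·S+(R·(R'+R·R))')
= ((S')')'·((R'·P+R')·S+(R·(R'+R))')
= S'·((R'·P+R')·S+(R·(R'+R))')
= S'·(R'·S+(R·(R'+R))')
= S'·(R'·S+R')
= S'·R'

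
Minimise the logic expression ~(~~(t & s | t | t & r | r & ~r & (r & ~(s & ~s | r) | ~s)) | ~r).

~t & r

~(~~(t & s | t | t & r | r & ~r & (r & ~(s & ~s | r) | ~s)) | ~r)
= ~(~~(t & s | t | t & r | r & ~r & (r & ~r | ~s)) | ~r)   (complement / identity)
= ~(~~(t & s | t | t & r | r & ~r) | ~r)   (absorption)
= ~(t & s | t | t & r | r & ~r) & r   (De Morgan)
= ~(t & s | t | r & ~r) & r   (absorption)
= ~(t & s | t) & r   (complement / identity)
= ~t & r   (absorption)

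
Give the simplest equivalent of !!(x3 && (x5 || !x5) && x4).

x3 && x4

!!(x3 && (x5 || !x5) && x4)
= !!(x3 && x4)   [complement / identity]
= x3 && x4   [double negation]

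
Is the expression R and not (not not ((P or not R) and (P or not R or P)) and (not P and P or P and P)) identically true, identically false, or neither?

neither

R and not (not not ((P or not R) and (P or not R or P)) and (not P and P or P and P))
= R and not (not not ((P or not R) and (P or not R or P)) and P)   (distribution)
= R and not ((P or not R) and (P or not R or P) and P)   (double negation)
= R and not ((P or not R) and P)   (absorption)
= R and not P   (absorption)
This depends on P, R, so it is not a constant.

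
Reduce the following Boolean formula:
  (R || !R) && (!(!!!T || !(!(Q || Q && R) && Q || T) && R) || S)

T || S

(R || !R) && (!(!!!T || !(!(Q || Q && R) && Q || T) && R) || S)
= (R || !R) && (!(!!!T || !(!Q && Q || T) && R) || S)
= (R || !R) && (!(!T || !(!Q && Q || T) && R) || S)
= !(!T || !(!Q && Q || T) && R) || S
= !(!T || !T && R) || S
= !!T || S
= T || S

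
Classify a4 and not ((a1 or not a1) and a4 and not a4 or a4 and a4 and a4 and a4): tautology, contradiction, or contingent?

a4 and not ((a1 or not a1) and a4 and not a4 or a4 and a4 and a4 and a4)
= a4 and not ((a1 or not a1) and a4 and not a4 or a4 and a4)
= a4 and not (a4 and not a4 or a4 and a4)
= a4 and not a4
= False

contradiction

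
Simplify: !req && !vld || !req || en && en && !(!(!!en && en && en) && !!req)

!req && !vld || !req || en && en && !(!(!!en && en && en) && !!req)
= !req && !vld || !req || en && en && (!!en && en && en || !req)
= !req && !vld || !req || en && en && (en && en && en || !req)
= !req && !vld || !req || en && en && (en && en || !req)
= !req && !vld || !req || en && en
= !req && !vld || !req || en
= !req || en

!req || en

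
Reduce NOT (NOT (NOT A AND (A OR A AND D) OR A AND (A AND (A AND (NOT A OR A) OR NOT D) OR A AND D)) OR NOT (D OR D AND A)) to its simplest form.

A AND D

NOT (NOT (NOT A AND (A OR A AND D) OR A AND (A AND (A AND (NOT A OR A) OR NOT D) OR A AND D)) OR NOT (D OR D AND A))
= NOT (NOT (NOT A AND (A OR A AND D) OR A AND (A AND (A OR NOT D) OR A AND D)) OR NOT (D OR D AND A))
= NOT (NOT (NOT A AND (A OR A AND D) OR A AND (A AND (A OR NOT D) OR A AND D)) OR NOT D)
= NOT (NOT (NOT A AND (A OR A AND D) OR A AND (A OR A AND D)) OR NOT D)
= NOT (NOT (A OR A AND D) OR NOT D)
= (A OR A AND D) AND D
= A AND D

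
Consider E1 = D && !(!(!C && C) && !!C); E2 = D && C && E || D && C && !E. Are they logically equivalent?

No

E1: D && !(!(!C && C) && !!C)
    = D && (!C && C || !C)   (De Morgan)
    = D && !C   (complement / identity)
E2: D && C && E || D && C && !E
    = D && C   (distribution)
These differ: at C=0, D=1, E=0, E1 = 1 but E2 = 0.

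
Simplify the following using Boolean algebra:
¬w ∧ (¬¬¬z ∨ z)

¬w ∧ (¬¬¬z ∨ z)
= ¬w ∧ (¬z ∨ z)   (double negation)
= ¬w   (complement / identity)

¬w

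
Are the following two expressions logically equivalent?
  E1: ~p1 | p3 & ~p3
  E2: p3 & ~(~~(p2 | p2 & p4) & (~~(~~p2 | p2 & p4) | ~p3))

No

E1: ~p1 | p3 & ~p3
    = ~p1   — complement / identity
E2: p3 & ~(~~(p2 | p2 & p4) & (~~(~~p2 | p2 & p4) | ~p3))
    = p3 & ~(~~(p2 | p2 & p4) & (~~(p2 | p2 & p4) | ~p3))   — double negation
    = p3 & ~~~(p2 | p2 & p4)   — absorption
    = p3 & ~~~p2   — absorption
    = p3 & ~p2   — double negation
These differ: at p1=0, p2=0, p3=0, p4=0, E1 = 1 but E2 = 0.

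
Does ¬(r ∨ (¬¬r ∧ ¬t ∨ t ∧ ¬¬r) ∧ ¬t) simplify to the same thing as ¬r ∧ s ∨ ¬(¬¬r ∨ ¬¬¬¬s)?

Yes

E1: ¬(r ∨ (¬¬r ∧ ¬t ∨ t ∧ ¬¬r) ∧ ¬t)
    = ¬(r ∨ ¬¬r ∧ ¬t)   [distribution]
    = ¬(r ∨ r ∧ ¬t)   [double negation]
    = ¬r   [absorption]
E2: ¬r ∧ s ∨ ¬(¬¬r ∨ ¬¬¬¬s)
    = ¬r ∧ s ∨ ¬(¬¬r ∨ ¬¬s)   [double negation]
    = ¬r ∧ s ∨ ¬r ∧ ¬s   [De Morgan]
    = ¬r   [distribution]
Both reduce to ¬r, so they are equivalent.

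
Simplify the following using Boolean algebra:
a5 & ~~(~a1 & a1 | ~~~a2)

a5 & ~~(~a1 & a1 | ~~~a2)
= a5 & (~a1 & a1 | ~~~a2)   — double negation
= a5 & (~a1 & a1 | ~a2)   — double negation
= a5 & ~a2   — complement / identity

a5 & ~a2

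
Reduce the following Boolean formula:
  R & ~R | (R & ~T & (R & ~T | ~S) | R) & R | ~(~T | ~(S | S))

R | T & S

R & ~R | (R & ~T & (R & ~T | ~S) | R) & R | ~(~T | ~(S | S))
= R & ~R | (R & ~T & (R & ~T | ~S) | R) & R | T & (S | S)
= R & ~R | (R & ~T | R) & R | T & (S | S)
= R & ~R | R & R | T & (S | S)
= R | T & (S | S)
= R | T & S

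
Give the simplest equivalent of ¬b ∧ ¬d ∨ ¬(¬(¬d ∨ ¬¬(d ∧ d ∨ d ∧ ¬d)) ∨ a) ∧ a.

¬b ∧ ¬d

¬b ∧ ¬d ∨ ¬(¬(¬d ∨ ¬¬(d ∧ d ∨ d ∧ ¬d)) ∨ a) ∧ a
= ¬b ∧ ¬d ∨ ¬(¬(¬d ∨ ¬¬d) ∨ a) ∧ a   (distribution)
= ¬b ∧ ¬d ∨ ¬(d ∧ ¬d ∨ a) ∧ a   (De Morgan)
= ¬b ∧ ¬d ∨ ¬a ∧ a   (complement / identity)
= ¬b ∧ ¬d   (complement / identity)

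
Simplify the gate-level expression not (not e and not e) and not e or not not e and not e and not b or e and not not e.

not (not e and not e) and not e or not not e and not e and not b or e and not not e
= not not e and not e or not not e and not e and not b or e and not not e   (idempotence)
= not not e and not e or e and not not e   (absorption)
= not not e   (distribution)
= e   (double negation)

e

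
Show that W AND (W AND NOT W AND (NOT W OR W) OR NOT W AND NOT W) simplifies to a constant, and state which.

FALSE

W AND (W AND NOT W AND (NOT W OR W) OR NOT W AND NOT W)
= W AND (W AND NOT W OR NOT W AND NOT W)   — complement / identity
= W AND NOT W   — distribution
= FALSE   — complement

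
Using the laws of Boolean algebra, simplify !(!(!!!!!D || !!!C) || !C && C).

!(!(!!!!!D || !!!C) || !C && C)
= !!(!!!!!D || !!!C)
= !!(!!!D || !!!C)
= !(!!D && !!C)
= !D || !C

!D || !C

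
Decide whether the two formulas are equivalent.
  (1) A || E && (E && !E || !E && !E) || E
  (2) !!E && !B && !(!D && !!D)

No

E1: A || E && (E && !E || !E && !E) || E
    = A || E && !E || E   [distribution]
    = A || E   [complement / identity]
E2: !!E && !B && !(!D && !!D)
    = !!E && !B && (D || !D)   [De Morgan]
    = !!E && !B   [complement / identity]
    = E && !B   [double negation]
These differ: at A=1, B=1, D=0, E=0, E1 = 1 but E2 = 0.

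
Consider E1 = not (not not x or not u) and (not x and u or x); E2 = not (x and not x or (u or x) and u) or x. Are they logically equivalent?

No

E1: not (not not x or not u) and (not x and u or x)
    = not x and u and (not x and u or x)   (De Morgan)
    = not x and u   (absorption)
E2: not (x and not x or (u or x) and u) or x
    = not ((u or x) and u) or x   (complement / identity)
    = not u or x   (absorption)
These differ: at u=0, x=1, E1 = 0 but E2 = 1.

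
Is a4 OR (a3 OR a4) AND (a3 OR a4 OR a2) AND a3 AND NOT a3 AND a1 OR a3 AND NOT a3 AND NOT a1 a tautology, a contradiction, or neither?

neither

a4 OR (a3 OR a4) AND (a3 OR a4 OR a2) AND a3 AND NOT a3 AND a1 OR a3 AND NOT a3 AND NOT a1
= a4 OR (a3 OR a4) AND a3 AND NOT a3 AND a1 OR a3 AND NOT a3 AND NOT a1
= a4 OR a3 AND NOT a3 AND a1 OR a3 AND NOT a3 AND NOT a1
= a4 OR a3 AND NOT a3
= a4
This depends on a4, so it is not a constant.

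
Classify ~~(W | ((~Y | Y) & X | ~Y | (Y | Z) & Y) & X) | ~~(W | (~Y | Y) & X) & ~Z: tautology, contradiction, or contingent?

contingent

~~(W | ((~Y | Y) & X | ~Y | (Y | Z) & Y) & X) | ~~(W | (~Y | Y) & X) & ~Z
= ~~(W | ((~Y | Y) & X | ~Y | Y) & X) | ~~(W | (~Y | Y) & X) & ~Z   — absorption
= ~~(W | (~Y | Y) & X) | ~~(W | (~Y | Y) & X) & ~Z   — absorption
= ~~(W | (~Y | Y) & X)   — absorption
= W | (~Y | Y) & X   — double negation
= W | X   — complement / identity
This depends on W, X, so it is not a constant.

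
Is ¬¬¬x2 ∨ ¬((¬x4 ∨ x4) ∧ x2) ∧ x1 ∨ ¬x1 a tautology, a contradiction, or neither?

¬¬¬x2 ∨ ¬((¬x4 ∨ x4) ∧ x2) ∧ x1 ∨ ¬x1
= ¬x2 ∨ ¬((¬x4 ∨ x4) ∧ x2) ∧ x1 ∨ ¬x1   [double negation]
= ¬x2 ∨ ¬x2 ∧ x1 ∨ ¬x1   [complement / identity]
= ¬x2 ∨ ¬x1   [absorption]
This depends on x1, x2, so it is not a constant.

neither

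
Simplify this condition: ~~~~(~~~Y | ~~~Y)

~Y

~~~~(~~~Y | ~~~Y)
= ~~~~~~~Y   (idempotence)
= ~~~~~Y   (double negation)
= ~~~Y   (double negation)
= ~Y   (double negation)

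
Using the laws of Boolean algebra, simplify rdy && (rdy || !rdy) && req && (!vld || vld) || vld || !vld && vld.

rdy && (rdy || !rdy) && req && (!vld || vld) || vld || !vld && vld
= rdy && (rdy || !rdy) && req || vld || !vld && vld   [complement / identity]
= rdy && req || vld || !vld && vld   [complement / identity]
= rdy && req || vld   [complement / identity]

rdy && req || vld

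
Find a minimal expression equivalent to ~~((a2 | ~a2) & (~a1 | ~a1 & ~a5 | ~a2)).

~a1 | ~a2

~~((a2 | ~a2) & (~a1 | ~a1 & ~a5 | ~a2))
= ~~(~a1 | ~a1 & ~a5 | ~a2)   — complement / identity
= ~a1 | ~a1 & ~a5 | ~a2   — double negation
= ~a1 | ~a2   — absorption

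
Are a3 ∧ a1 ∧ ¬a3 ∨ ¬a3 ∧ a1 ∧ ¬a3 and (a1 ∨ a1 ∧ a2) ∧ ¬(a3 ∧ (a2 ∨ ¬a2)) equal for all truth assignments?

E1: a3 ∧ a1 ∧ ¬a3 ∨ ¬a3 ∧ a1 ∧ ¬a3
    = a1 ∧ ¬a3   — distribution
E2: (a1 ∨ a1 ∧ a2) ∧ ¬(a3 ∧ (a2 ∨ ¬a2))
    = (a1 ∨ a1 ∧ a2) ∧ ¬a3   — complement / identity
    = a1 ∧ ¬a3   — absorption
Both reduce to a1 ∧ ¬a3, so they are equivalent.

Yes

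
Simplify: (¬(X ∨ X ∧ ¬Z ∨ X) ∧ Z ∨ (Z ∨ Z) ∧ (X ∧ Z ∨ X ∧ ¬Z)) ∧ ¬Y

Z ∧ ¬Y

(¬(X ∨ X ∧ ¬Z ∨ X) ∧ Z ∨ (Z ∨ Z) ∧ (X ∧ Z ∨ X ∧ ¬Z)) ∧ ¬Y
= (¬(X ∨ X ∧ ¬Z ∨ X) ∧ Z ∨ (Z ∨ Z) ∧ X) ∧ ¬Y   (distribution)
= (¬(X ∨ X ∧ ¬Z ∨ X) ∧ Z ∨ Z ∧ X) ∧ ¬Y   (idempotence)
= (¬(X ∨ X) ∧ Z ∨ Z ∧ X) ∧ ¬Y   (absorption)
= (¬X ∧ Z ∨ Z ∧ X) ∧ ¬Y   (idempotence)
= Z ∧ ¬Y   (distribution)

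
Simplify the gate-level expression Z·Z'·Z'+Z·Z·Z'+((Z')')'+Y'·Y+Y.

Z·Z'·Z'+Z·Z·Z'+((Z')')'+Y'·Y+Y
= Z·Z'·Z'+Z·Z·Z'+Z'+Y'·Y+Y   (double negation)
= Z·Z'·Z'+Z·Z·Z'+Z'+Y   (complement / identity)
= Z·Z'+Z'+Y   (distribution)
= Z'+Y   (complement / identity)

Z'+Y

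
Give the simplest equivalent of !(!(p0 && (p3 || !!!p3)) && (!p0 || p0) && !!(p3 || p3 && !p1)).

!(!(p0 && (p3 || !!!p3)) && (!p0 || p0) && !!(p3 || p3 && !p1))
= !(!(p0 && (p3 || !p3)) && (!p0 || p0) && !!(p3 || p3 && !p1))   — double negation
= !(!p0 && (!p0 || p0) && !!(p3 || p3 && !p1))   — complement / identity
= !(!p0 && !!(p3 || p3 && !p1))   — complement / identity
= !(!p0 && !!p3)   — absorption
= p0 || !p3   — De Morgan

p0 || !p3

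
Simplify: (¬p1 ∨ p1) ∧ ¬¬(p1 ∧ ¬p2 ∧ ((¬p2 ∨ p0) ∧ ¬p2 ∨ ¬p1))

(¬p1 ∨ p1) ∧ ¬¬(p1 ∧ ¬p2 ∧ ((¬p2 ∨ p0) ∧ ¬p2 ∨ ¬p1))
= (¬p1 ∨ p1) ∧ ¬¬(p1 ∧ ¬p2 ∧ (¬p2 ∨ ¬p1))
= (¬p1 ∨ p1) ∧ ¬¬(p1 ∧ ¬p2)
= ¬¬(p1 ∧ ¬p2)
= p1 ∧ ¬p2

p1 ∧ ¬p2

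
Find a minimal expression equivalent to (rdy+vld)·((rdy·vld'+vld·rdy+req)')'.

vld·req+rdy

(rdy+vld)·((rdy·vld'+vld·rdy+req)')'
= (rdy+vld)·((rdy+req)')'   [distribution]
= (rdy+vld)·(rdy+req)   [double negation]
= vld·req+rdy   [distribution]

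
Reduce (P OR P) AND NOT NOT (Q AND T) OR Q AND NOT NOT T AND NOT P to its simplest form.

(P OR P) AND NOT NOT (Q AND T) OR Q AND NOT NOT T AND NOT P
= (P OR P) AND Q AND T OR Q AND NOT NOT T AND NOT P
= (P OR P) AND Q AND T OR Q AND T AND NOT P
= P AND Q AND T OR Q AND T AND NOT P
= Q AND T

Q AND T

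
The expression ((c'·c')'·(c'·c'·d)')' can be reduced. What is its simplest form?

c'

((c'·c')'·(c'·c'·d)')'
= c'·c'+c'·c'·d   [De Morgan]
= c'·c'   [absorption]
= c'   [idempotence]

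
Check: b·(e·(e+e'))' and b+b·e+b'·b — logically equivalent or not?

E1: b·(e·(e+e'))'
    = b·e'
E2: b+b·e+b'·b
    = b+b·e
    = b
These differ: at b=1, e=1, E1 = 0 but E2 = 1.

No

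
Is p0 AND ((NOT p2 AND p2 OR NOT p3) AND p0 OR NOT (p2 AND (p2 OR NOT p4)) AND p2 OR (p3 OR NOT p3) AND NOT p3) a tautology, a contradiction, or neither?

p0 AND ((NOT p2 AND p2 OR NOT p3) AND p0 OR NOT (p2 AND (p2 OR NOT p4)) AND p2 OR (p3 OR NOT p3) AND NOT p3)
= p0 AND ((NOT p2 AND p2 OR NOT p3) AND p0 OR NOT p2 AND p2 OR (p3 OR NOT p3) AND NOT p3)   [absorption]
= p0 AND ((NOT p2 AND p2 OR NOT p3) AND p0 OR NOT p2 AND p2 OR NOT p3)   [complement / identity]
= p0 AND (NOT p2 AND p2 OR NOT p3)   [absorption]
= p0 AND NOT p3   [complement / identity]
This depends on p0, p3, so it is not a constant.

neither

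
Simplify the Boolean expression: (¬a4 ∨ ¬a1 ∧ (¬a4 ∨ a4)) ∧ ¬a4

(¬a4 ∨ ¬a1 ∧ (¬a4 ∨ a4)) ∧ ¬a4
= (¬a4 ∨ ¬a1) ∧ ¬a4   [complement / identity]
= ¬a4   [absorption]

¬a4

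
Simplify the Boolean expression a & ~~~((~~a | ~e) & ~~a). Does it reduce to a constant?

0

a & ~~~((~~a | ~e) & ~~a)
= a & ~~~~~a
= a & ~~~a
= a & ~a
= 0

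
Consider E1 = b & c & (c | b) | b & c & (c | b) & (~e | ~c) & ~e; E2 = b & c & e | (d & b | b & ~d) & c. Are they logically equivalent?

Yes

E1: b & c & (c | b) | b & c & (c | b) & (~e | ~c) & ~e
    = b & c & (c | b) | b & c & (c | b) & ~e   (absorption)
    = b & c & (c | b)   (absorption)
    = b & c   (absorption)
E2: b & c & e | (d & b | b & ~d) & c
    = b & c & e | b & c   (distribution)
    = b & c   (absorption)
Both reduce to b & c, so they are equivalent.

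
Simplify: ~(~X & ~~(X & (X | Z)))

~(~X & ~~(X & (X | Z)))
= X | ~(X & (X | Z))   — De Morgan
= X | ~X   — absorption
= 1   — complement

1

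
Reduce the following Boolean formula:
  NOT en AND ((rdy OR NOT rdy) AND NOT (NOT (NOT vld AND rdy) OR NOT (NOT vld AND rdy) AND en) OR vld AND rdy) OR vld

NOT en AND rdy OR vld

NOT en AND ((rdy OR NOT rdy) AND NOT (NOT (NOT vld AND rdy) OR NOT (NOT vld AND rdy) AND en) OR vld AND rdy) OR vld
= NOT en AND ((rdy OR NOT rdy) AND NOT NOT (NOT vld AND rdy) OR vld AND rdy) OR vld
= NOT en AND (NOT NOT (NOT vld AND rdy) OR vld AND rdy) OR vld
= NOT en AND (NOT vld AND rdy OR vld AND rdy) OR vld
= NOT en AND rdy OR vld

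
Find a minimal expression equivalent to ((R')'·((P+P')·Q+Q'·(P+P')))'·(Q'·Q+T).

R'·T

((R')'·((P+P')·Q+Q'·(P+P')))'·(Q'·Q+T)
= ((R')'·((P+P')·Q+Q'·(P+P')))'·T   — complement / identity
= (R·((P+P')·Q+Q'·(P+P')))'·T   — double negation
= (R·(P+P'))'·T   — distribution
= R'·T   — complement / identity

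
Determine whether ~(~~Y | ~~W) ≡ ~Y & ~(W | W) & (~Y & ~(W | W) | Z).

E1: ~(~~Y | ~~W)
    = ~Y & ~W   — De Morgan
E2: ~Y & ~(W | W) & (~Y & ~(W | W) | Z)
    = ~Y & ~(W | W)   — absorption
    = ~Y & ~W   — idempotence
Both reduce to ~Y & ~W, so they are equivalent.

Yes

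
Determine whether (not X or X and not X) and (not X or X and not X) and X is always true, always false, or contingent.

(not X or X and not X) and (not X or X and not X) and X
= (X and not X or not X and not X) and X
= not X and X
= False

always false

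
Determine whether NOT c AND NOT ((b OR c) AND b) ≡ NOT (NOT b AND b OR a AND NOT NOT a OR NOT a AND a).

E1: NOT c AND NOT ((b OR c) AND b)
    = NOT c AND NOT b   (absorption)
E2: NOT (NOT b AND b OR a AND NOT NOT a OR NOT a AND a)
    = NOT (a AND NOT NOT a OR NOT a AND a)   (complement / identity)
    = NOT (a AND a OR NOT a AND a)   (double negation)
    = NOT a   (distribution)
These differ: at a=0, b=0, c=1, E1 = 0 but E2 = 1.

No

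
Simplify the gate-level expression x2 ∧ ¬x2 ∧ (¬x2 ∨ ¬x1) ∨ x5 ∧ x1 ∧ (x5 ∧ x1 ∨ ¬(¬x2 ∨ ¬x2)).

x2 ∧ ¬x2 ∧ (¬x2 ∨ ¬x1) ∨ x5 ∧ x1 ∧ (x5 ∧ x1 ∨ ¬(¬x2 ∨ ¬x2))
= x2 ∧ ¬x2 ∨ x5 ∧ x1 ∧ (x5 ∧ x1 ∨ ¬(¬x2 ∨ ¬x2))
= x2 ∧ ¬x2 ∨ x5 ∧ x1 ∧ (x5 ∧ x1 ∨ ¬¬x2)
= x2 ∧ ¬x2 ∨ x5 ∧ x1 ∧ (x5 ∧ x1 ∨ x2)
= x5 ∧ x1 ∧ (x5 ∧ x1 ∨ x2)
= x5 ∧ x1

x5 ∧ x1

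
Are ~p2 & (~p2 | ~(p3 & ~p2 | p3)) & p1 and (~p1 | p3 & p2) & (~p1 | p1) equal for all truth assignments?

E1: ~p2 & (~p2 | ~(p3 & ~p2 | p3)) & p1
    = ~p2 & (~p2 | ~p3) & p1
    = ~p2 & p1
E2: (~p1 | p3 & p2) & (~p1 | p1)
    = ~p1 | p3 & p2
These differ: at p1=0, p2=0, p3=1, E1 = 0 but E2 = 1.

No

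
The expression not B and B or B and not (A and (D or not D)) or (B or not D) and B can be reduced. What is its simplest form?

B

not B and B or B and not (A and (D or not D)) or (B or not D) and B
= not B and B or B and not (A and (D or not D)) or B   [absorption]
= not B and B or B and not A or B   [complement / identity]
= not B and B or B   [absorption]
= B   [complement / identity]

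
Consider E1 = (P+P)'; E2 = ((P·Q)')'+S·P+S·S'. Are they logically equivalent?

No

E1: (P+P)'
    = P'   (idempotence)
E2: ((P·Q)')'+S·P+S·S'
    = P·Q+S·P+S·S'   (double negation)
    = P·(Q+S)+S·S'   (distribution)
    = P·(Q+S)   (complement / identity)
These differ: at P=0, Q=1, S=1, E1 = 1 but E2 = 0.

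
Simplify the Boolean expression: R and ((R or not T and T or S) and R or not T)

R

R and ((R or not T and T or S) and R or not T)
= R and ((R or S) and R or not T)   — complement / identity
= R and (R or not T)   — absorption
= R   — absorption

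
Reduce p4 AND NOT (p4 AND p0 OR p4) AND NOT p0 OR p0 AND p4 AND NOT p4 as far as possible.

p4 AND NOT (p4 AND p0 OR p4) AND NOT p0 OR p0 AND p4 AND NOT p4
= p4 AND NOT p4 AND NOT p0 OR p0 AND p4 AND NOT p4   (absorption)
= p4 AND NOT p4   (distribution)
= FALSE   (complement)

FALSE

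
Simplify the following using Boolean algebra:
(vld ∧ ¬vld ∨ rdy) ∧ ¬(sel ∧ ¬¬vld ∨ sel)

(vld ∧ ¬vld ∨ rdy) ∧ ¬(sel ∧ ¬¬vld ∨ sel)
= (vld ∧ ¬vld ∨ rdy) ∧ ¬(sel ∧ vld ∨ sel)   (double negation)
= rdy ∧ ¬(sel ∧ vld ∨ sel)   (complement / identity)
= rdy ∧ ¬sel   (absorption)

rdy ∧ ¬sel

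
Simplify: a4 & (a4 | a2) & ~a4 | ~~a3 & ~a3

a4 & (a4 | a2) & ~a4 | ~~a3 & ~a3
= a4 & ~a4 | ~~a3 & ~a3
= ~~a3 & ~a3
= a3 & ~a3
= 0

0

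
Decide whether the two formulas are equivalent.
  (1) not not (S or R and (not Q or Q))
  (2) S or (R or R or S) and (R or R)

Yes

E1: not not (S or R and (not Q or Q))
    = not not (S or R)   [complement / identity]
    = S or R   [double negation]
E2: S or (R or R or S) and (R or R)
    = S or R or R   [absorption]
    = S or R   [idempotence]
Both reduce to S or R, so they are equivalent.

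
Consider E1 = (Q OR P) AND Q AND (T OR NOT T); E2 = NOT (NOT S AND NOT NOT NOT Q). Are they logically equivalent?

E1: (Q OR P) AND Q AND (T OR NOT T)
    = (Q OR P) AND Q
    = Q
E2: NOT (NOT S AND NOT NOT NOT Q)
    = NOT (NOT S AND NOT Q)
    = S OR Q
These differ: at P=0, Q=0, S=1, T=0, E1 = 0 but E2 = 1.

No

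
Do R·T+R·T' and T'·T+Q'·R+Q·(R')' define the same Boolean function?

E1: R·T+R·T'
    = R   — distribution
E2: T'·T+Q'·R+Q·(R')'
    = T'·T+Q'·R+Q·R   — double negation
    = Q'·R+Q·R   — complement / identity
    = R   — distribution
Both reduce to R, so they are equivalent.

Yes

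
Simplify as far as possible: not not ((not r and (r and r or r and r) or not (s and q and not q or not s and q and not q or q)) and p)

not not ((not r and (r and r or r and r) or not (s and q and not q or not s and q and not q or q)) and p)
= not not ((not r and (r and r or r and r) or not (q and not q or q)) and p)   [distribution]
= not not ((not r and r and r or not (q and not q or q)) and p)   [idempotence]
= not not ((not r and r or not (q and not q or q)) and p)   [idempotence]
= (not r and r or not (q and not q or q)) and p   [double negation]
= (not r and r or not q) and p   [complement / identity]
= not q and p   [complement / identity]

not q and p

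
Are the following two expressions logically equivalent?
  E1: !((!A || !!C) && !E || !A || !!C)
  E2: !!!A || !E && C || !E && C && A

No

E1: !((!A || !!C) && !E || !A || !!C)
    = !(!A || !!C)
    = A && !C
E2: !!!A || !E && C || !E && C && A
    = !!!A || !E && C
    = !A || !E && C
These differ: at A=0, C=0, E=0, E1 = 0 but E2 = 1.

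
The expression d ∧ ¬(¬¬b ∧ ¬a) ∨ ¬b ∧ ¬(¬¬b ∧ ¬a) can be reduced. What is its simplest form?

d ∧ ¬(¬¬b ∧ ¬a) ∨ ¬b ∧ ¬(¬¬b ∧ ¬a)
= ¬(¬¬b ∧ ¬a) ∧ (d ∨ ¬b)   [distribution]
= (¬b ∨ a) ∧ (d ∨ ¬b)   [De Morgan]
= a ∧ d ∨ ¬b   [distribution]

a ∧ d ∨ ¬b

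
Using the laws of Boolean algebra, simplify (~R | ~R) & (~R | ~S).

~R

(~R | ~R) & (~R | ~S)
= ~R & (~R | ~S)   (idempotence)
= ~R   (absorption)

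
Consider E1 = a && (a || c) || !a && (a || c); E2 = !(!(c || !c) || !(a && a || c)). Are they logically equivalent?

Yes

E1: a && (a || c) || !a && (a || c)
    = a || c
E2: !(!(c || !c) || !(a && a || c))
    = (c || !c) && (a && a || c)
    = (c || !c) && (a || c)
    = a || c
Both reduce to a || c, so they are equivalent.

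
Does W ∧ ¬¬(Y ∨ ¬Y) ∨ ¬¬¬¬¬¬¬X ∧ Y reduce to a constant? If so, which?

no

W ∧ ¬¬(Y ∨ ¬Y) ∨ ¬¬¬¬¬¬¬X ∧ Y
= W ∧ (Y ∨ ¬Y) ∨ ¬¬¬¬¬¬¬X ∧ Y
= W ∧ (Y ∨ ¬Y) ∨ ¬¬¬¬¬X ∧ Y
= W ∨ ¬¬¬¬¬X ∧ Y
= W ∨ ¬¬¬X ∧ Y
= W ∨ ¬X ∧ Y
This depends on W, X, Y, so it is not a constant.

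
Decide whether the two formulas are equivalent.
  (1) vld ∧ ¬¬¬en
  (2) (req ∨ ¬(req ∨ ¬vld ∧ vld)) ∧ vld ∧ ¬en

Yes

E1: vld ∧ ¬¬¬en
    = vld ∧ ¬en   — double negation
E2: (req ∨ ¬(req ∨ ¬vld ∧ vld)) ∧ vld ∧ ¬en
    = (req ∨ ¬req) ∧ vld ∧ ¬en   — complement / identity
    = vld ∧ ¬en   — complement / identity
Both reduce to vld ∧ ¬en, so they are equivalent.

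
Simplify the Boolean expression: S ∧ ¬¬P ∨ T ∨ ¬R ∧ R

S ∧ ¬¬P ∨ T ∨ ¬R ∧ R
= S ∧ P ∨ T ∨ ¬R ∧ R   [double negation]
= S ∧ P ∨ T   [complement / identity]

S ∧ P ∨ T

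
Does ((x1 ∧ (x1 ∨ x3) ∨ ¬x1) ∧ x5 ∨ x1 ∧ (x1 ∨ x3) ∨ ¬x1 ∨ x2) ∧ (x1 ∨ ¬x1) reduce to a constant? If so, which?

((x1 ∧ (x1 ∨ x3) ∨ ¬x1) ∧ x5 ∨ x1 ∧ (x1 ∨ x3) ∨ ¬x1 ∨ x2) ∧ (x1 ∨ ¬x1)
= (x1 ∧ (x1 ∨ x3) ∨ ¬x1 ∨ x2) ∧ (x1 ∨ ¬x1)   [absorption]
= (x1 ∨ ¬x1 ∨ x2) ∧ (x1 ∨ ¬x1)   [absorption]
= x1 ∨ ¬x1   [absorption]
= True   [complement]

yes, True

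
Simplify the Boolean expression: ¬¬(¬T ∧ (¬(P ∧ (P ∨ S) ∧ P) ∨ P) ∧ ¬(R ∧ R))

¬T ∧ ¬R

¬¬(¬T ∧ (¬(P ∧ (P ∨ S) ∧ P) ∨ P) ∧ ¬(R ∧ R))
= ¬¬(¬T ∧ (¬(P ∧ P) ∨ P) ∧ ¬(R ∧ R))
= ¬T ∧ (¬(P ∧ P) ∨ P) ∧ ¬(R ∧ R)
= ¬T ∧ (¬(P ∧ P) ∨ P) ∧ ¬R
= ¬T ∧ (¬P ∨ P) ∧ ¬R
= ¬T ∧ ¬R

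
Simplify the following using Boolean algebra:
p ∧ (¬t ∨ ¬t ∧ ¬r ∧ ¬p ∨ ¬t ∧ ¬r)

p ∧ (¬t ∨ ¬t ∧ ¬r ∧ ¬p ∨ ¬t ∧ ¬r)
= p ∧ (¬t ∨ ¬t ∧ ¬r)   — absorption
= p ∧ ¬t   — absorption

p ∧ ¬t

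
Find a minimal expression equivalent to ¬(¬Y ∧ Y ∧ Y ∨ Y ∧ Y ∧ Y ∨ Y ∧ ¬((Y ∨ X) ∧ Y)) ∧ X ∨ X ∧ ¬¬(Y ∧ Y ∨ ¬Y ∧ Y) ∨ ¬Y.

¬(¬Y ∧ Y ∧ Y ∨ Y ∧ Y ∧ Y ∨ Y ∧ ¬((Y ∨ X) ∧ Y)) ∧ X ∨ X ∧ ¬¬(Y ∧ Y ∨ ¬Y ∧ Y) ∨ ¬Y
= ¬(¬Y ∧ Y ∧ Y ∨ Y ∧ Y ∧ Y ∨ Y ∧ ¬((Y ∨ X) ∧ Y)) ∧ X ∨ X ∧ ¬¬Y ∨ ¬Y   [distribution]
= ¬(¬Y ∧ Y ∧ Y ∨ Y ∧ Y ∧ Y ∨ Y ∧ ¬Y) ∧ X ∨ X ∧ ¬¬Y ∨ ¬Y   [absorption]
= ¬(Y ∧ Y ∨ Y ∧ ¬Y) ∧ X ∨ X ∧ ¬¬Y ∨ ¬Y   [distribution]
= ¬Y ∧ X ∨ X ∧ ¬¬Y ∨ ¬Y   [distribution]
= ¬Y ∧ X ∨ X ∧ Y ∨ ¬Y   [double negation]
= X ∨ ¬Y   [distribution]

X ∨ ¬Y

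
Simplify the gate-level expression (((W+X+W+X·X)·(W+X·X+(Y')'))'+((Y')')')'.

(W+X)·Y

(((W+X+W+X·X)·(W+X·X+(Y')'))'+((Y')')')'
= (((W+X+W+X·X)·(W+X·X+(Y')'))'+Y')'   [double negation]
= ((W+X·X+(W+X)·(Y')')'+Y')'   [distribution]
= ((W+X+(W+X)·(Y')')'+Y')'   [idempotence]
= (W+X+(W+X)·(Y')')·Y   [De Morgan]
= (W+X+(W+X)·Y)·Y   [double negation]
= (W+X)·Y   [absorption]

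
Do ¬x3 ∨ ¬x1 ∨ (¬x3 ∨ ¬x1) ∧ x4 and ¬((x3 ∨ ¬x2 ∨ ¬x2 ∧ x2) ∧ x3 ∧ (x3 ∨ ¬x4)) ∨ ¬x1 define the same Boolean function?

E1: ¬x3 ∨ ¬x1 ∨ (¬x3 ∨ ¬x1) ∧ x4
    = ¬x3 ∨ ¬x1
E2: ¬((x3 ∨ ¬x2 ∨ ¬x2 ∧ x2) ∧ x3 ∧ (x3 ∨ ¬x4)) ∨ ¬x1
    = ¬((x3 ∨ ¬x2) ∧ x3 ∧ (x3 ∨ ¬x4)) ∨ ¬x1
    = ¬((x3 ∨ ¬x2) ∧ x3) ∨ ¬x1
    = ¬x3 ∨ ¬x1
Both reduce to ¬x3 ∨ ¬x1, so they are equivalent.

Yes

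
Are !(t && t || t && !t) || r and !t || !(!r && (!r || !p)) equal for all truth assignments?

E1: !(t && t || t && !t) || r
    = !t || r
E2: !t || !(!r && (!r || !p))
    = !t || !!r
    = !t || r
Both reduce to !t || r, so they are equivalent.

Yes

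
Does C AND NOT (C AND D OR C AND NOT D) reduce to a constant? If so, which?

C AND NOT (C AND D OR C AND NOT D)
= C AND NOT C   — distribution
= FALSE   — complement

yes, False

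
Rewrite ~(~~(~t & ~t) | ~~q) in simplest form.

~(~~(~t & ~t) | ~~q)
= ~(~t & ~t | ~~q)   [double negation]
= ~(~t | ~~q)   [idempotence]
= t & ~q   [De Morgan]

t & ~q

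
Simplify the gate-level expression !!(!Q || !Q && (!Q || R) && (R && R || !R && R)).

!!(!Q || !Q && (!Q || R) && (R && R || !R && R))
= !!(!Q || !Q && (!Q || R) && R)   [distribution]
= !!(!Q || !Q && R)   [absorption]
= !!!Q   [absorption]
= !Q   [double negation]

!Q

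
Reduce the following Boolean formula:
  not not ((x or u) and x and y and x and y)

x and y

not not ((x or u) and x and y and x and y)
= (x or u) and x and y and x and y   (double negation)
= x and y and x and y   (absorption)
= x and y   (idempotence)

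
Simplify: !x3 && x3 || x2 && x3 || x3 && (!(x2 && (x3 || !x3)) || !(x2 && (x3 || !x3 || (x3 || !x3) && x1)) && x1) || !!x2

x3 || x2

!x3 && x3 || x2 && x3 || x3 && (!(x2 && (x3 || !x3)) || !(x2 && (x3 || !x3 || (x3 || !x3) && x1)) && x1) || !!x2
= !x3 && x3 || x2 && x3 || x3 && (!(x2 && (x3 || !x3)) || !(x2 && (x3 || !x3)) && x1) || !!x2   — absorption
= !x3 && x3 || x2 && x3 || x3 && (!(x2 && (x3 || !x3)) || !(x2 && (x3 || !x3)) && x1) || x2   — double negation
= x2 && x3 || x3 && (!(x2 && (x3 || !x3)) || !(x2 && (x3 || !x3)) && x1) || x2   — complement / identity
= x2 && x3 || x3 && !(x2 && (x3 || !x3)) || x2   — absorption
= x2 && x3 || x3 && !x2 || x2   — complement / identity
= x3 || x2   — distribution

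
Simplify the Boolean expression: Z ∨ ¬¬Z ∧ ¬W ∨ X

Z ∨ X

Z ∨ ¬¬Z ∧ ¬W ∨ X
= Z ∨ Z ∧ ¬W ∨ X   — double negation
= Z ∨ X   — absorption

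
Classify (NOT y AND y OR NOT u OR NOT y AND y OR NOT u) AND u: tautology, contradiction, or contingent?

contradiction

(NOT y AND y OR NOT u OR NOT y AND y OR NOT u) AND u
= (NOT y AND y OR NOT u) AND u   (idempotence)
= NOT u AND u   (complement / identity)
= FALSE   (complement)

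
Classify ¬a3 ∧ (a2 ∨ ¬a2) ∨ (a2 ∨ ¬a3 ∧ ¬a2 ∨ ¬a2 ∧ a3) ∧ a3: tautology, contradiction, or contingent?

¬a3 ∧ (a2 ∨ ¬a2) ∨ (a2 ∨ ¬a3 ∧ ¬a2 ∨ ¬a2 ∧ a3) ∧ a3
= ¬a3 ∧ (a2 ∨ ¬a2) ∨ (a2 ∨ ¬a2) ∧ a3   — distribution
= a2 ∨ ¬a2   — distribution
= True   — complement

tautology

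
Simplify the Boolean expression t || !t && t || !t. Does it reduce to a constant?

true

t || !t && t || !t
= t || !t   — complement / identity
= true   — complement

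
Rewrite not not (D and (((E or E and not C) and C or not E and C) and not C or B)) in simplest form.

D and B

not not (D and (((E or E and not C) and C or not E and C) and not C or B))
= not not (D and ((E and C or not E and C) and not C or B))   (absorption)
= not not (D and (C and not C or B))   (distribution)
= not not (D and B)   (complement / identity)
= D and B   (double negation)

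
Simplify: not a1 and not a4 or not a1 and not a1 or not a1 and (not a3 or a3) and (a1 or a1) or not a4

not a1 and not a4 or not a1 and not a1 or not a1 and (not a3 or a3) and (a1 or a1) or not a4
= not a1 and not a4 or not a1 and not a1 or not a1 and (not a3 or a3) and a1 or not a4   — idempotence
= not a1 and not a4 or not a1 and not a1 or not a1 and a1 or not a4   — complement / identity
= not a1 and not a4 or not a1 or not a4   — distribution
= not a1 or not a4   — absorption

not a1 or not a4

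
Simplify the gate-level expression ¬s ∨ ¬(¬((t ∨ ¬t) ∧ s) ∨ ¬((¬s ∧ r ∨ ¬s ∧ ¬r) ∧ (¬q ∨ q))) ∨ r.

¬s ∨ r

¬s ∨ ¬(¬((t ∨ ¬t) ∧ s) ∨ ¬((¬s ∧ r ∨ ¬s ∧ ¬r) ∧ (¬q ∨ q))) ∨ r
= ¬s ∨ ¬(¬((t ∨ ¬t) ∧ s) ∨ ¬(¬s ∧ (¬q ∨ q))) ∨ r   — distribution
= ¬s ∨ ¬(¬((t ∨ ¬t) ∧ s) ∨ ¬¬s) ∨ r   — complement / identity
= ¬s ∨ ¬(¬s ∨ ¬¬s) ∨ r   — complement / identity
= ¬s ∨ s ∧ ¬s ∨ r   — De Morgan
= ¬s ∨ r   — complement / identity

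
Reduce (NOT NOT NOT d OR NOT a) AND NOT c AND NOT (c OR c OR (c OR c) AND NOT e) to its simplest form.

(NOT d OR NOT a) AND NOT c

(NOT NOT NOT d OR NOT a) AND NOT c AND NOT (c OR c OR (c OR c) AND NOT e)
= (NOT NOT NOT d OR NOT a) AND NOT c AND NOT (c OR c)
= (NOT NOT NOT d OR NOT a) AND NOT c AND NOT c
= (NOT NOT NOT d OR NOT a) AND NOT c
= (NOT d OR NOT a) AND NOT c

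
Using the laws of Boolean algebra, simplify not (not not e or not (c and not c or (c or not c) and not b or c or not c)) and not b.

not (not not e or not (c and not c or (c or not c) and not b or c or not c)) and not b
= not e and (c and not c or (c or not c) and not b or c or not c) and not b   [De Morgan]
= not e and (c and not c or c or not c) and not b   [absorption]
= not e and (c or not c) and not b   [complement / identity]
= not e and not b   [complement / identity]

not e and not b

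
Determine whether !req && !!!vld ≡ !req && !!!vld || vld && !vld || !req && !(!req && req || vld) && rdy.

E1: !req && !!!vld
    = !req && !vld   [double negation]
E2: !req && !!!vld || vld && !vld || !req && !(!req && req || vld) && rdy
    = !req && !vld || vld && !vld || !req && !(!req && req || vld) && rdy   [double negation]
    = !req && !vld || vld && !vld || !req && !vld && rdy   [complement / identity]
    = !req && !vld || !req && !vld && rdy   [complement / identity]
    = !req && !vld   [absorption]
Both reduce to !req && !vld, so they are equivalent.

Yes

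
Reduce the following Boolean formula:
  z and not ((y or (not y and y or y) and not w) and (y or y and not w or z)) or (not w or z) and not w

z and not ((y or (not y and y or y) and not w) and (y or y and not w or z)) or (not w or z) and not w
= z and not ((y or (not y and y or y) and not w) and (y or y and not w or z)) or not w
= z and not ((y or y and not w) and (y or y and not w or z)) or not w
= z and not (y or y and not w) or not w
= z and not y or not w

z and not y or not w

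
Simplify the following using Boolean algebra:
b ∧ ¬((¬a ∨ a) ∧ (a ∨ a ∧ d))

b ∧ ¬((¬a ∨ a) ∧ (a ∨ a ∧ d))
= b ∧ ¬(a ∨ a ∧ d)   — complement / identity
= b ∧ ¬a   — absorption

b ∧ ¬a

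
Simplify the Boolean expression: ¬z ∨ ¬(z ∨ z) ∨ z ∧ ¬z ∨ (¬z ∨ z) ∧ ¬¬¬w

¬z ∨ ¬w

¬z ∨ ¬(z ∨ z) ∨ z ∧ ¬z ∨ (¬z ∨ z) ∧ ¬¬¬w
= ¬z ∨ ¬(z ∨ z) ∨ (¬z ∨ z) ∧ ¬¬¬w   [complement / identity]
= ¬z ∨ ¬z ∨ (¬z ∨ z) ∧ ¬¬¬w   [idempotence]
= ¬z ∨ ¬z ∨ ¬¬¬w   [complement / identity]
= ¬z ∨ ¬z ∨ ¬w   [double negation]
= ¬z ∨ ¬w   [idempotence]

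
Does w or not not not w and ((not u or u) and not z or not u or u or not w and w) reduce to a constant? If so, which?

yes, True

w or not not not w and ((not u or u) and not z or not u or u or not w and w)
= w or not w and ((not u or u) and not z or not u or u or not w and w)   (double negation)
= w or not w and ((not u or u) and not z or not u or u)   (complement / identity)
= w or not w and (not u or u)   (absorption)
= w or not w   (complement / identity)
= True   (complement)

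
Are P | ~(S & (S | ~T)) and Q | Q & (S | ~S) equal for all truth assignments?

E1: P | ~(S & (S | ~T))
    = P | ~S   (absorption)
E2: Q | Q & (S | ~S)
    = Q | Q   (complement / identity)
    = Q   (idempotence)
These differ: at P=1, Q=0, S=0, T=0, E1 = 1 but E2 = 0.

No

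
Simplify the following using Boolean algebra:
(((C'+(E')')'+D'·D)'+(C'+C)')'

C·E'

(((C'+(E')')'+D'·D)'+(C'+C)')'
= ((C'+(E')')'+D'·D)·(C'+C)
= (C'+(E')')'+D'·D
= (C'+(E')')'
= C·E'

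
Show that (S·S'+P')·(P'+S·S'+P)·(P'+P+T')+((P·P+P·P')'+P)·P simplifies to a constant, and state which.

(S·S'+P')·(P'+S·S'+P)·(P'+P+T')+((P·P+P·P')'+P)·P
= (S·S'+P')·(P'+P)·(P'+P+T')+((P·P+P·P')'+P)·P   [complement / identity]
= P'·(P'+P)·(P'+P+T')+((P·P+P·P')'+P)·P   [complement / identity]
= P'·(P'+P)+((P·P+P·P')'+P)·P   [absorption]
= P'·(P'+P)+(P'+P)·P   [distribution]
= P'+P   [distribution]
= 1   [complement]

1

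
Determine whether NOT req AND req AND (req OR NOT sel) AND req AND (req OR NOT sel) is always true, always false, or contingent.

NOT req AND req AND (req OR NOT sel) AND req AND (req OR NOT sel)
= NOT req AND req AND (req OR NOT sel)
= NOT req AND req
= FALSE

always false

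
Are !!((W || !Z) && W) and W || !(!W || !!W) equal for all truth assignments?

E1: !!((W || !Z) && W)
    = (W || !Z) && W   [double negation]
    = W   [absorption]
E2: W || !(!W || !!W)
    = W || W && !W   [De Morgan]
    = W   [complement / identity]
Both reduce to W, so they are equivalent.

Yes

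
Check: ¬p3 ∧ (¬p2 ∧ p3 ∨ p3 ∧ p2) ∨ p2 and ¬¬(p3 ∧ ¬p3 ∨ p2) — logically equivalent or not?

Yes

E1: ¬p3 ∧ (¬p2 ∧ p3 ∨ p3 ∧ p2) ∨ p2
    = ¬p3 ∧ p3 ∨ p2   [distribution]
    = p2   [complement / identity]
E2: ¬¬(p3 ∧ ¬p3 ∨ p2)
    = ¬¬p2   [complement / identity]
    = p2   [double negation]
Both reduce to p2, so they are equivalent.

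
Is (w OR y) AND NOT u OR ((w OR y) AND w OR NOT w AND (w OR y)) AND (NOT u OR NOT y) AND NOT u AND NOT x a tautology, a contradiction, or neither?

neither

(w OR y) AND NOT u OR ((w OR y) AND w OR NOT w AND (w OR y)) AND (NOT u OR NOT y) AND NOT u AND NOT x
= (w OR y) AND NOT u OR (w OR y) AND (NOT u OR NOT y) AND NOT u AND NOT x
= (w OR y) AND NOT u OR (w OR y) AND NOT u AND NOT x
= (w OR y) AND NOT u
This depends on u, w, y, so it is not a constant.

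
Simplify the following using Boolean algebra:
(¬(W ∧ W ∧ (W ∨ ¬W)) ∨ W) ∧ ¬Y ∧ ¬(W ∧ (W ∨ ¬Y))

(¬(W ∧ W ∧ (W ∨ ¬W)) ∨ W) ∧ ¬Y ∧ ¬(W ∧ (W ∨ ¬Y))
= (¬(W ∧ W) ∨ W) ∧ ¬Y ∧ ¬(W ∧ (W ∨ ¬Y))   [complement / identity]
= (¬W ∨ W) ∧ ¬Y ∧ ¬(W ∧ (W ∨ ¬Y))   [idempotence]
= (¬W ∨ W) ∧ ¬Y ∧ ¬W   [absorption]
= ¬Y ∧ ¬W   [complement / identity]

¬Y ∧ ¬W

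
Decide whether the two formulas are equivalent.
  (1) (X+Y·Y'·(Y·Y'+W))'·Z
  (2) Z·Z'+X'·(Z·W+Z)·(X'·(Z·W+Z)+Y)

E1: (X+Y·Y'·(Y·Y'+W))'·Z
    = (X+Y·Y')'·Z   — absorption
    = X'·Z   — complement / identity
E2: Z·Z'+X'·(Z·W+Z)·(X'·(Z·W+Z)+Y)
    = Z·Z'+X'·(Z·W+Z)   — absorption
    = X'·(Z·W+Z)   — complement / identity
    = X'·Z   — absorption
Both reduce to X'·Z, so they are equivalent.

Yes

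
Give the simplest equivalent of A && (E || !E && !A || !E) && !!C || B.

A && C || B

A && (E || !E && !A || !E) && !!C || B
= A && (E || !E && !A || !E) && C || B
= A && (E || !E) && C || B
= A && C || B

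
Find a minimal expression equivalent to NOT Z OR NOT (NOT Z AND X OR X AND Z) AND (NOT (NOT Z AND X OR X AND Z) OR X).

NOT Z OR NOT X

NOT Z OR NOT (NOT Z AND X OR X AND Z) AND (NOT (NOT Z AND X OR X AND Z) OR X)
= NOT Z OR NOT (NOT Z AND X OR X AND Z)   [absorption]
= NOT Z OR NOT X   [distribution]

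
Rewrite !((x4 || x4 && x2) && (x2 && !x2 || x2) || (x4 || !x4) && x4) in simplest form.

!((x4 || x4 && x2) && (x2 && !x2 || x2) || (x4 || !x4) && x4)
= !((x4 || x4 && x2) && (x2 && !x2 || x2) || x4)   [complement / identity]
= !(x4 && (x2 && !x2 || x2) || x4)   [absorption]
= !(x4 && x2 || x4)   [complement / identity]
= !x4   [absorption]

!x4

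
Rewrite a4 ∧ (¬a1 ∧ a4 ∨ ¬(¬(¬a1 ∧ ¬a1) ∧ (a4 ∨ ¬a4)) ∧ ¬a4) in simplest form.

a4 ∧ (¬a1 ∧ a4 ∨ ¬(¬(¬a1 ∧ ¬a1) ∧ (a4 ∨ ¬a4)) ∧ ¬a4)
= a4 ∧ (¬a1 ∧ a4 ∨ ¬¬(¬a1 ∧ ¬a1) ∧ ¬a4)   [complement / identity]
= a4 ∧ (¬a1 ∧ a4 ∨ ¬a1 ∧ ¬a1 ∧ ¬a4)   [double negation]
= a4 ∧ (¬a1 ∧ a4 ∨ ¬a1 ∧ ¬a4)   [idempotence]
= a4 ∧ ¬a1   [distribution]

a4 ∧ ¬a1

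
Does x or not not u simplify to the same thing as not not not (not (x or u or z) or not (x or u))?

E1: x or not not u
    = x or u
E2: not not not (not (x or u or z) or not (x or u))
    = not not ((x or u or z) and (x or u))
    = not not (x or u)
    = x or u
Both reduce to x or u, so they are equivalent.

Yes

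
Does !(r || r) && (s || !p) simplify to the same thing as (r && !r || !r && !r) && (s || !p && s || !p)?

Yes

E1: !(r || r) && (s || !p)
    = !r && (s || !p)   (idempotence)
E2: (r && !r || !r && !r) && (s || !p && s || !p)
    = (r && !r || !r && !r) && (s || !p)   (absorption)
    = !r && (s || !p)   (distribution)
Both reduce to !r && (s || !p), so they are equivalent.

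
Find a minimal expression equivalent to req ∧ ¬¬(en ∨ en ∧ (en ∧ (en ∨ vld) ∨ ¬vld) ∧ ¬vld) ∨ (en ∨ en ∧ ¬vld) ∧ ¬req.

req ∧ ¬¬(en ∨ en ∧ (en ∧ (en ∨ vld) ∨ ¬vld) ∧ ¬vld) ∨ (en ∨ en ∧ ¬vld) ∧ ¬req
= req ∧ ¬¬(en ∨ en ∧ (en ∨ ¬vld) ∧ ¬vld) ∨ (en ∨ en ∧ ¬vld) ∧ ¬req   (absorption)
= req ∧ ¬¬(en ∨ en ∧ ¬vld) ∨ (en ∨ en ∧ ¬vld) ∧ ¬req   (absorption)
= req ∧ (en ∨ en ∧ ¬vld) ∨ (en ∨ en ∧ ¬vld) ∧ ¬req   (double negation)
= en ∨ en ∧ ¬vld   (distribution)
= en   (absorption)

en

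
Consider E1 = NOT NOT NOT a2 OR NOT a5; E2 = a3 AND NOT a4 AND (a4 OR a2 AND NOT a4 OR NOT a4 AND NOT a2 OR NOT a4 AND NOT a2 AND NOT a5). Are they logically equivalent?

E1: NOT NOT NOT a2 OR NOT a5
    = NOT a2 OR NOT a5   — double negation
E2: a3 AND NOT a4 AND (a4 OR a2 AND NOT a4 OR NOT a4 AND NOT a2 OR NOT a4 AND NOT a2 AND NOT a5)
    = a3 AND NOT a4 AND (a4 OR a2 AND NOT a4 OR NOT a4 AND NOT a2)   — absorption
    = a3 AND NOT a4 AND (a4 OR NOT a4)   — distribution
    = a3 AND NOT a4   — complement / identity
These differ: at a2=0, a3=0, a4=1, a5=0, E1 = 1 but E2 = 0.

No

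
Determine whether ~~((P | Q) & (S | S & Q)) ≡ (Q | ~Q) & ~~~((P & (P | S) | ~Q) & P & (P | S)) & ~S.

E1: ~~((P | Q) & (S | S & Q))
    = ~~((P | Q) & S)   (absorption)
    = (P | Q) & S   (double negation)
E2: (Q | ~Q) & ~~~((P & (P | S) | ~Q) & P & (P | S)) & ~S
    = (Q | ~Q) & ~~~(P & (P | S)) & ~S   (absorption)
    = (Q | ~Q) & ~~~P & ~S   (absorption)
    = ~~~P & ~S   (complement / identity)
    = ~P & ~S   (double negation)
These differ: at P=0, Q=1, S=1, E1 = 1 but E2 = 0.

No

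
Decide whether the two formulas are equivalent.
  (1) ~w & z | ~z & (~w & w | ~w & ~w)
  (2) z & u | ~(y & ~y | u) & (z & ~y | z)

E1: ~w & z | ~z & (~w & w | ~w & ~w)
    = ~w & z | ~z & ~w   (distribution)
    = ~w   (distribution)
E2: z & u | ~(y & ~y | u) & (z & ~y | z)
    = z & u | ~u & (z & ~y | z)   (complement / identity)
    = z & u | ~u & z   (absorption)
    = z   (distribution)
These differ: at u=1, w=1, y=0, z=1, E1 = 0 but E2 = 1.

No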